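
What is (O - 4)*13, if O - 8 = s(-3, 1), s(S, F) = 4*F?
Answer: 104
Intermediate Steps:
O = 12 (O = 8 + 4*1 = 8 + 4 = 12)
(O - 4)*13 = (12 - 4)*13 = 8*13 = 104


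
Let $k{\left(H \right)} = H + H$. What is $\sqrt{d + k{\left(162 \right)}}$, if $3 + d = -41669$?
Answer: $2 i \sqrt{10337} \approx 203.34 i$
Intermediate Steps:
$k{\left(H \right)} = 2 H$
$d = -41672$ ($d = -3 - 41669 = -41672$)
$\sqrt{d + k{\left(162 \right)}} = \sqrt{-41672 + 2 \cdot 162} = \sqrt{-41672 + 324} = \sqrt{-41348} = 2 i \sqrt{10337}$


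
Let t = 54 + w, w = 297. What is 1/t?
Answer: 1/351 ≈ 0.0028490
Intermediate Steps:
t = 351 (t = 54 + 297 = 351)
1/t = 1/351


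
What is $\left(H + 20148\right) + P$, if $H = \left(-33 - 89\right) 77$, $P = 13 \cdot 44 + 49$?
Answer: $11375$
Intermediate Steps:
$P = 621$ ($P = 572 + 49 = 621$)
$H = -9394$ ($H = \left(-122\right) 77 = -9394$)
$\left(H + 20148\right) + P = \left(-9394 + 20148\right) + 621 = 10754 + 621 = 11375$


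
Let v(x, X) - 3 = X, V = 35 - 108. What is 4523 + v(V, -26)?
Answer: 4500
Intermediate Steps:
V = -73
v(x, X) = 3 + X
4523 + v(V, -26) = 4523 + (3 - 26) = 4523 - 23 = 4500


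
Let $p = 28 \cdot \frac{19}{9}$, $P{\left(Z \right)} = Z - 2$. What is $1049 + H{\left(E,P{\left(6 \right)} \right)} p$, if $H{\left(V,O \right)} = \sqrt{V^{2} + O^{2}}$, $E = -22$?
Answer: $1049 + \frac{5320 \sqrt{5}}{9} \approx 2370.8$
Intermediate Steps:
$P{\left(Z \right)} = -2 + Z$
$H{\left(V,O \right)} = \sqrt{O^{2} + V^{2}}$
$p = \frac{532}{9}$ ($p = 28 \cdot 19 \cdot \frac{1}{9} = 28 \cdot \frac{19}{9} = \frac{532}{9} \approx 59.111$)
$1049 + H{\left(E,P{\left(6 \right)} \right)} p = 1049 + \sqrt{\left(-2 + 6\right)^{2} + \left(-22\right)^{2}} \cdot \frac{532}{9} = 1049 + \sqrt{4^{2} + 484} \cdot \frac{532}{9} = 1049 + \sqrt{16 + 484} \cdot \frac{532}{9} = 1049 + \sqrt{500} \cdot \frac{532}{9} = 1049 + 10 \sqrt{5} \cdot \frac{532}{9} = 1049 + \frac{5320 \sqrt{5}}{9}$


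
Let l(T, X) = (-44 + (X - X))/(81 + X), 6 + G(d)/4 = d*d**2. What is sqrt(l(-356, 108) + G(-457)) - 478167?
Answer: -478167 + 2*I*sqrt(378817232262)/63 ≈ -4.7817e+5 + 19539.0*I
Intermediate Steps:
G(d) = -24 + 4*d**3 (G(d) = -24 + 4*(d*d**2) = -24 + 4*d**3)
l(T, X) = -44/(81 + X) (l(T, X) = (-44 + 0)/(81 + X) = -44/(81 + X))
sqrt(l(-356, 108) + G(-457)) - 478167 = sqrt(-44/(81 + 108) + (-24 + 4*(-457)**3)) - 478167 = sqrt(-44/189 + (-24 + 4*(-95443993))) - 478167 = sqrt(-44*1/189 + (-24 - 381775972)) - 478167 = sqrt(-44/189 - 381775996) - 478167 = sqrt(-72155663288/189) - 478167 = 2*I*sqrt(378817232262)/63 - 478167 = -478167 + 2*I*sqrt(378817232262)/63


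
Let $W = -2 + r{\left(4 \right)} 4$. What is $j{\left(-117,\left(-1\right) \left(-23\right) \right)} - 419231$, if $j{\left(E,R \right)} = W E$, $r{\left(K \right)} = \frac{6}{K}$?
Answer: $-419699$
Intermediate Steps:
$W = 4$ ($W = -2 + \frac{6}{4} \cdot 4 = -2 + 6 \cdot \frac{1}{4} \cdot 4 = -2 + \frac{3}{2} \cdot 4 = -2 + 6 = 4$)
$j{\left(E,R \right)} = 4 E$
$j{\left(-117,\left(-1\right) \left(-23\right) \right)} - 419231 = 4 \left(-117\right) - 419231 = -468 - 419231 = -419699$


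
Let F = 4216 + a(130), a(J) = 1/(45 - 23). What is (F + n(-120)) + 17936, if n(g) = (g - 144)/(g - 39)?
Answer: 25831221/1166 ≈ 22154.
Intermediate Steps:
n(g) = (-144 + g)/(-39 + g)
a(J) = 1/22
F = 92753/22 (F = 4216 + 1/22 = 92753/22 ≈ 4216.0)
(F + n(-120)) + 17936 = (92753/22 + (-144 - 120)/(-39 - 120)) + 17936 = (92753/22 - 264/(-159)) + 17936 = (92753/22 - 1/159*(-264)) + 17936 = (92753/22 + 88/53) + 17936 = 4917845/1166 + 17936 = 25831221/1166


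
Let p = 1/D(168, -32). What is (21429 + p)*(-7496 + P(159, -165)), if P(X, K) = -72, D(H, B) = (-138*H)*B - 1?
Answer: -120315280893632/741887 ≈ -1.6217e+8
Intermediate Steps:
D(H, B) = -1 - 138*B*H (D(H, B) = -138*B*H - 1 = -1 - 138*B*H)
p = 1/741887 (p = 1/(-1 - 138*(-32)*168) = 1/(-1 + 741888) = 1/741887 ≈ 1.3479e-6)
(21429 + p)*(-7496 + P(159, -165)) = (21429 + 1/741887)*(-7496 - 72) = (15897896524/741887)*(-7568) = -120315280893632/741887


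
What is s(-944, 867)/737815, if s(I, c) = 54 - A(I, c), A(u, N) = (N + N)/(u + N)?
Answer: 5892/56811755 ≈ 0.00010371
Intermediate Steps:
A(u, N) = 2*N/(N + u) (A(u, N) = (2*N)/(N + u) = 2*N/(N + u))
s(I, c) = 54 - 2*c/(I + c) (s(I, c) = 54 - 2*c/(c + I) = 54 - 2*c/(I + c))
s(-944, 867)/737815 = (2*(26*867 + 27*(-944))/(-944 + 867))/737815 = (2*(22542 - 25488)/(-77))*(1/737815) = (2*(-1/77)*(-2946))*(1/737815) = (5892/77)*(1/737815) = 5892/56811755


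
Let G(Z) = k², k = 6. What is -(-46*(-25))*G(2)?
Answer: -41400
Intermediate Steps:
G(Z) = 36 (G(Z) = 6² = 36)
-(-46*(-25))*G(2) = -(-46*(-25))*36 = -1150*36 = -1*41400 = -41400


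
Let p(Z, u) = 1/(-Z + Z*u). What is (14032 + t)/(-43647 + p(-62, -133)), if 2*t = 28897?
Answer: -236615994/362619275 ≈ -0.65252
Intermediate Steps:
t = 28897/2 (t = (1/2)*28897 = 28897/2 ≈ 14449.)
(14032 + t)/(-43647 + p(-62, -133)) = (14032 + 28897/2)/(-43647 + 1/((-62)*(-1 - 133))) = 56961/(2*(-43647 - 1/62/(-134))) = 56961/(2*(-43647 - 1/62*(-1/134))) = 56961/(2*(-43647 + 1/8308)) = 56961/(2*(-362619275/8308)) = (56961/2)*(-8308/362619275) = -236615994/362619275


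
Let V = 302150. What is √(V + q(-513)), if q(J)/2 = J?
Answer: 2*√75281 ≈ 548.75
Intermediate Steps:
q(J) = 2*J
√(V + q(-513)) = √(302150 + 2*(-513)) = √(302150 - 1026) = √301124 = 2*√75281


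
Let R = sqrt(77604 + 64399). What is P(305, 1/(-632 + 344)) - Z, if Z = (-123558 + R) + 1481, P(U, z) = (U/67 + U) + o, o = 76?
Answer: 8204991/67 - sqrt(142003) ≈ 1.2209e+5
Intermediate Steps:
R = sqrt(142003) ≈ 376.83
P(U, z) = 76 + 68*U/67 (P(U, z) = (U/67 + U) + 76 = 68*U/67 + 76 = 76 + 68*U/67)
Z = -122077 + sqrt(142003) (Z = (-123558 + sqrt(142003)) + 1481 = -122077 + sqrt(142003) ≈ -1.2170e+5)
P(305, 1/(-632 + 344)) - Z = (76 + (68/67)*305) - (-122077 + sqrt(142003)) = (76 + 20740/67) + (122077 - sqrt(142003)) = 25832/67 + (122077 - sqrt(142003)) = 8204991/67 - sqrt(142003)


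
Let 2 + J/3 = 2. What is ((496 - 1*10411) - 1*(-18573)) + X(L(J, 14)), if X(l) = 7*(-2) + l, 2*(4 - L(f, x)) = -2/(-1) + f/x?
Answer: 8647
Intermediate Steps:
J = 0 (J = -6 + 3*2 = -6 + 6 = 0)
L(f, x) = 3 - f/(2*x) (L(f, x) = 4 - (-2/(-1) + f/x)/2 = 4 - (-2*(-1) + f/x)/2 = 4 - (2 + f/x)/2 = 4 + (-1 - f/(2*x)) = 3 - f/(2*x))
X(l) = -14 + l
((496 - 1*10411) - 1*(-18573)) + X(L(J, 14)) = ((496 - 1*10411) - 1*(-18573)) + (-14 + (3 - ½*0/14)) = ((496 - 10411) + 18573) + (-14 + (3 - ½*0*1/14)) = (-9915 + 18573) + (-14 + (3 + 0)) = 8658 + (-14 + 3) = 8658 - 11 = 8647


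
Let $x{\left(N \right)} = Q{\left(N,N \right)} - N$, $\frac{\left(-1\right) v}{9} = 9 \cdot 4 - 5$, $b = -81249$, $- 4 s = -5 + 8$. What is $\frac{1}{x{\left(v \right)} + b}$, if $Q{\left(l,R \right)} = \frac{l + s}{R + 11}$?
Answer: $- \frac{1072}{86798721} \approx -1.235 \cdot 10^{-5}$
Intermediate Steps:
$s = - \frac{3}{4}$ ($s = - \frac{-5 + 8}{4} = \left(- \frac{1}{4}\right) 3 = - \frac{3}{4} \approx -0.75$)
$v = -279$ ($v = - 9 \left(9 \cdot 4 - 5\right) = - 9 \left(36 - 5\right) = \left(-9\right) 31 = -279$)
$Q{\left(l,R \right)} = \frac{- \frac{3}{4} + l}{11 + R}$ ($Q{\left(l,R \right)} = \frac{l - \frac{3}{4}}{R + 11} = \frac{- \frac{3}{4} + l}{11 + R}$)
$x{\left(N \right)} = - N + \frac{- \frac{3}{4} + N}{11 + N}$ ($x{\left(N \right)} = \frac{- \frac{3}{4} + N}{11 + N} - N = - N + \frac{- \frac{3}{4} + N}{11 + N}$)
$\frac{1}{x{\left(v \right)} + b} = \frac{1}{\frac{- \frac{3}{4} - 279 - - 279 \left(11 - 279\right)}{11 - 279} - 81249} = \frac{1}{\frac{- \frac{3}{4} - 279 - \left(-279\right) \left(-268\right)}{-268} - 81249} = \frac{1}{- \frac{- \frac{3}{4} - 279 - 74772}{268} - 81249} = \frac{1}{\left(- \frac{1}{268}\right) \left(- \frac{300207}{4}\right) - 81249} = \frac{1}{\frac{300207}{1072} - 81249} = \frac{1}{- \frac{86798721}{1072}} = - \frac{1072}{86798721}$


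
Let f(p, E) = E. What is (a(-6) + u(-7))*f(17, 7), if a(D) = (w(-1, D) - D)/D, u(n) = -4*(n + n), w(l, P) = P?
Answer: 392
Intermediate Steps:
u(n) = -8*n
a(D) = 0 (a(D) = (D - D)/D = 0/D = 0)
(a(-6) + u(-7))*f(17, 7) = (0 - 8*(-7))*7 = (0 + 56)*7 = 56*7 = 392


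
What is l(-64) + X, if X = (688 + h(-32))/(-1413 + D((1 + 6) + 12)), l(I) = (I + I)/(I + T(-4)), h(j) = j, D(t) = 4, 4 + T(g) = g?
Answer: 16640/12681 ≈ 1.3122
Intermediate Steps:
T(g) = -4 + g
l(I) = 2*I/(-8 + I) (l(I) = (I + I)/(I + (-4 - 4)) = (2*I)/(I - 8) = (2*I)/(-8 + I) = 2*I/(-8 + I))
X = -656/1409 (X = (688 - 32)/(-1413 + 4) = 656/(-1409) = 656*(-1/1409) = -656/1409 ≈ -0.46558)
l(-64) + X = 2*(-64)/(-8 - 64) - 656/1409 = 2*(-64)/(-72) - 656/1409 = 2*(-64)*(-1/72) - 656/1409 = 16/9 - 656/1409 = 16640/12681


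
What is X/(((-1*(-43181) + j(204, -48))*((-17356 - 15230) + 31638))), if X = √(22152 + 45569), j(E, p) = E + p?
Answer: -√67721/41083476 ≈ -6.3342e-6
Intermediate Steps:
X = √67721 ≈ 260.23
X/(((-1*(-43181) + j(204, -48))*((-17356 - 15230) + 31638))) = √67721/(((-1*(-43181) + (204 - 48))*((-17356 - 15230) + 31638))) = √67721/(((43181 + 156)*(-32586 + 31638))) = √67721/((43337*(-948))) = √67721/(-41083476) = √67721*(-1/41083476) = -√67721/41083476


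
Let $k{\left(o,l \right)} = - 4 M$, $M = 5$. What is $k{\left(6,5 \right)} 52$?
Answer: $-1040$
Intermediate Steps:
$k{\left(o,l \right)} = -20$ ($k{\left(o,l \right)} = \left(-4\right) 5 = -20$)
$k{\left(6,5 \right)} 52 = \left(-20\right) 52 = -1040$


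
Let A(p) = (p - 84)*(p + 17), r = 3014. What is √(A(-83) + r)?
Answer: 22*√29 ≈ 118.47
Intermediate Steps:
A(p) = (-84 + p)*(17 + p)
√(A(-83) + r) = √((-1428 + (-83)² - 67*(-83)) + 3014) = √((-1428 + 6889 + 5561) + 3014) = √(11022 + 3014) = √14036 = 22*√29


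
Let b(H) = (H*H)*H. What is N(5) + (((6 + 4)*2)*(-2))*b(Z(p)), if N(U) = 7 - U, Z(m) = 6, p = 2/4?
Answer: -8638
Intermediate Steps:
p = ½ (p = 2*(¼) = ½ ≈ 0.50000)
b(H) = H³ (b(H) = H²*H = H³)
N(5) + (((6 + 4)*2)*(-2))*b(Z(p)) = (7 - 1*5) + (((6 + 4)*2)*(-2))*6³ = (7 - 5) + ((10*2)*(-2))*216 = 2 + (20*(-2))*216 = 2 - 40*216 = 2 - 8640 = -8638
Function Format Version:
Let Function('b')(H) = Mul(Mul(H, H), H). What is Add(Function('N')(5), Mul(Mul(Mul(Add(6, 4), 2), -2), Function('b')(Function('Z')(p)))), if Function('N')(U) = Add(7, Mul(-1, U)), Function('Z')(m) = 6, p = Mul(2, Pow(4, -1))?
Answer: -8638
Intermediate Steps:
p = Rational(1, 2) (p = Mul(2, Rational(1, 4)) = Rational(1, 2) ≈ 0.50000)
Function('b')(H) = Pow(H, 3) (Function('b')(H) = Mul(Pow(H, 2), H) = Pow(H, 3))
Add(Function('N')(5), Mul(Mul(Mul(Add(6, 4), 2), -2), Function('b')(Function('Z')(p)))) = Add(Add(7, Mul(-1, 5)), Mul(Mul(Mul(Add(6, 4), 2), -2), Pow(6, 3))) = Add(Add(7, -5), Mul(Mul(Mul(10, 2), -2), 216)) = Add(2, Mul(Mul(20, -2), 216)) = Add(2, Mul(-40, 216)) = Add(2, -8640) = -8638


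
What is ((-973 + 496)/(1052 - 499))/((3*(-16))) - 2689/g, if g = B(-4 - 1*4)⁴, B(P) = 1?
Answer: -23792113/8848 ≈ -2689.0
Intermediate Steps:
g = 1 (g = 1⁴ = 1)
((-973 + 496)/(1052 - 499))/((3*(-16))) - 2689/g = ((-973 + 496)/(1052 - 499))/((3*(-16))) - 2689/1 = -477/553/(-48) - 2689*1 = -477*1/553*(-1/48) - 2689 = -477/553*(-1/48) - 2689 = 159/8848 - 2689 = -23792113/8848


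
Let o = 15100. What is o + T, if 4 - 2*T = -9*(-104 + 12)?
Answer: 14688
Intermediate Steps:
T = -412 (T = 2 - (-9)*(-104 + 12)/2 = 2 - (-9)*(-92)/2 = 2 - ½*828 = 2 - 414 = -412)
o + T = 15100 - 412 = 14688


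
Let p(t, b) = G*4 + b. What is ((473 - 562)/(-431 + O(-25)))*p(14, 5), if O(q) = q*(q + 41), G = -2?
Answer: -89/277 ≈ -0.32130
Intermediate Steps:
O(q) = q*(41 + q)
p(t, b) = -8 + b (p(t, b) = -2*4 + b = -8 + b)
((473 - 562)/(-431 + O(-25)))*p(14, 5) = ((473 - 562)/(-431 - 25*(41 - 25)))*(-8 + 5) = -89/(-431 - 25*16)*(-3) = -89/(-431 - 400)*(-3) = -89/(-831)*(-3) = -89*(-1/831)*(-3) = (89/831)*(-3) = -89/277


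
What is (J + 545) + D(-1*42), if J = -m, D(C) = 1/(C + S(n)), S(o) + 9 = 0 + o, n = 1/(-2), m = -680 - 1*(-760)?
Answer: 47893/103 ≈ 464.98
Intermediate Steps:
m = 80 (m = -680 + 760 = 80)
n = -½ ≈ -0.50000
S(o) = -9 + o (S(o) = -9 + (0 + o) = -9 + o)
D(C) = 1/(-19/2 + C) (D(C) = 1/(C + (-9 - ½)) = 1/(C - 19/2) = 1/(-19/2 + C))
J = -80 (J = -1*80 = -80)
(J + 545) + D(-1*42) = (-80 + 545) + 2/(-19 + 2*(-1*42)) = 465 + 2/(-19 + 2*(-42)) = 465 + 2/(-19 - 84) = 465 + 2/(-103) = 465 + 2*(-1/103) = 465 - 2/103 = 47893/103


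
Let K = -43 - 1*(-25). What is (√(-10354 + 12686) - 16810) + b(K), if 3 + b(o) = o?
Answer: -16831 + 2*√583 ≈ -16783.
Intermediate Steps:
K = -18 (K = -43 + 25 = -18)
b(o) = -3 + o
(√(-10354 + 12686) - 16810) + b(K) = (√(-10354 + 12686) - 16810) + (-3 - 18) = (√2332 - 16810) - 21 = (2*√583 - 16810) - 21 = (-16810 + 2*√583) - 21 = -16831 + 2*√583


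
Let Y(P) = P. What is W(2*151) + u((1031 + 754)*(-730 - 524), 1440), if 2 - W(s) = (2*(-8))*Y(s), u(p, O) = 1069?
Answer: 5903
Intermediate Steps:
W(s) = 2 + 16*s (W(s) = 2 - 2*(-8)*s = 2 - (-16)*s = 2 + 16*s)
W(2*151) + u((1031 + 754)*(-730 - 524), 1440) = (2 + 16*(2*151)) + 1069 = (2 + 16*302) + 1069 = (2 + 4832) + 1069 = 4834 + 1069 = 5903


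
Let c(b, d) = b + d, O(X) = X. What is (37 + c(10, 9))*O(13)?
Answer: 728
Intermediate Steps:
(37 + c(10, 9))*O(13) = (37 + (10 + 9))*13 = (37 + 19)*13 = 56*13 = 728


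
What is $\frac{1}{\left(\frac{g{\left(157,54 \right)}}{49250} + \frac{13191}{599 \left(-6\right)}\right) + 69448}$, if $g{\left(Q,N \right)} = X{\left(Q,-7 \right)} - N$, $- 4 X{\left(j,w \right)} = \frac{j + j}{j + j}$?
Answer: $\frac{118003000}{8194639109517} \approx 1.44 \cdot 10^{-5}$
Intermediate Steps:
$X{\left(j,w \right)} = - \frac{1}{4}$ ($X{\left(j,w \right)} = - \frac{\left(j + j\right) \frac{1}{j + j}}{4} = - \frac{2 j \frac{1}{2 j}}{4} = \left(- \frac{1}{4}\right) 1 = - \frac{1}{4}$)
$g{\left(Q,N \right)} = - \frac{1}{4} - N$
$\frac{1}{\left(\frac{g{\left(157,54 \right)}}{49250} + \frac{13191}{599 \left(-6\right)}\right) + 69448} = \frac{1}{\left(\frac{- \frac{1}{4} - 54}{49250} + \frac{13191}{599 \left(-6\right)}\right) + 69448} = \frac{1}{\left(\left(- \frac{1}{4} - 54\right) \frac{1}{49250} + \frac{13191}{-3594}\right) + 69448} = \frac{1}{\left(\left(- \frac{217}{4}\right) \frac{1}{49250} + 13191 \left(- \frac{1}{3594}\right)\right) + 69448} = \frac{1}{\left(- \frac{217}{197000} - \frac{4397}{1198}\right) + 69448} = \frac{1}{- \frac{433234483}{118003000} + 69448} = \frac{1}{\frac{8194639109517}{118003000}} = \frac{118003000}{8194639109517}$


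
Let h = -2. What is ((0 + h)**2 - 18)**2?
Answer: 196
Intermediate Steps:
((0 + h)**2 - 18)**2 = ((0 - 2)**2 - 18)**2 = ((-2)**2 - 18)**2 = (4 - 18)**2 = (-14)**2 = 196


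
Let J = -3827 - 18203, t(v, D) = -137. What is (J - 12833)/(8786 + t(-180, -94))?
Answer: -11621/2883 ≈ -4.0309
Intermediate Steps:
J = -22030
(J - 12833)/(8786 + t(-180, -94)) = (-22030 - 12833)/(8786 - 137) = -34863/8649 = -34863*1/8649 = -11621/2883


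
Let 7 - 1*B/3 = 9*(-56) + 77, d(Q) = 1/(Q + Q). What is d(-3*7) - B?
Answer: -54685/42 ≈ -1302.0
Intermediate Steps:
d(Q) = 1/(2*Q)
B = 1302 (B = 21 - 3*(9*(-56) + 77) = 21 - 3*(-504 + 77) = 21 - 3*(-427) = 21 + 1281 = 1302)
d(-3*7) - B = 1/(2*((-3*7))) - 1*1302 = (1/2)/(-21) - 1302 = (1/2)*(-1/21) - 1302 = -1/42 - 1302 = -54685/42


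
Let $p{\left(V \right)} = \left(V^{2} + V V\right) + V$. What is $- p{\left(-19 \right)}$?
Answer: $-703$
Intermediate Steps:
$p{\left(V \right)} = V + 2 V^{2}$ ($p{\left(V \right)} = \left(V^{2} + V^{2}\right) + V = 2 V^{2} + V = V + 2 V^{2}$)
$- p{\left(-19 \right)} = - \left(-19\right) \left(1 + 2 \left(-19\right)\right) = - \left(-19\right) \left(1 - 38\right) = - \left(-19\right) \left(-37\right) = \left(-1\right) 703 = -703$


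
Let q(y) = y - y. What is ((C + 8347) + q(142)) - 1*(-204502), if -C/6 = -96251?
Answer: 790355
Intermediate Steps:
C = 577506 (C = -6*(-96251) = 577506)
q(y) = 0
((C + 8347) + q(142)) - 1*(-204502) = ((577506 + 8347) + 0) - 1*(-204502) = (585853 + 0) + 204502 = 585853 + 204502 = 790355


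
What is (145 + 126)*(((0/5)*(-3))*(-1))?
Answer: 0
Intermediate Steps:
(145 + 126)*(((0/5)*(-3))*(-1)) = 271*(((0*(⅕))*(-3))*(-1)) = 271*((0*(-3))*(-1)) = 271*(0*(-1)) = 271*0 = 0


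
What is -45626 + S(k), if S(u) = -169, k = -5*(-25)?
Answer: -45795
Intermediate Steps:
k = 125
-45626 + S(k) = -45626 - 169 = -45795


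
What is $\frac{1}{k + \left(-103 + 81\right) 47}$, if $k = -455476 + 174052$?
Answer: $- \frac{1}{282458} \approx -3.5404 \cdot 10^{-6}$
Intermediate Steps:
$k = -281424$
$\frac{1}{k + \left(-103 + 81\right) 47} = \frac{1}{-281424 + \left(-103 + 81\right) 47} = \frac{1}{-281424 - 1034} = \frac{1}{-282458} = - \frac{1}{282458}$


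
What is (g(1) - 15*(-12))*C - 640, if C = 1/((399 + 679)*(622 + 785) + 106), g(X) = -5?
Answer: -970785105/1516852 ≈ -640.00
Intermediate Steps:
C = 1/1516852 (C = 1/(1078*1407 + 106) = 1/(1516746 + 106) = 1/1516852 ≈ 6.5926e-7)
(g(1) - 15*(-12))*C - 640 = (-5 - 15*(-12))*(1/1516852) - 640 = (-5 + 180)*(1/1516852) - 640 = 175*(1/1516852) - 640 = 175/1516852 - 640 = -970785105/1516852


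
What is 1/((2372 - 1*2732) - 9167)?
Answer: -1/9527 ≈ -0.00010496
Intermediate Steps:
1/((2372 - 1*2732) - 9167) = 1/((2372 - 2732) - 9167) = 1/(-360 - 9167) = 1/(-9527) = -1/9527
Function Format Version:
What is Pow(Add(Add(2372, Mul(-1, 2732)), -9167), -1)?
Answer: Rational(-1, 9527) ≈ -0.00010496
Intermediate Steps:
Pow(Add(Add(2372, Mul(-1, 2732)), -9167), -1) = Pow(Add(Add(2372, -2732), -9167), -1) = Pow(Add(-360, -9167), -1) = Pow(-9527, -1) = Rational(-1, 9527)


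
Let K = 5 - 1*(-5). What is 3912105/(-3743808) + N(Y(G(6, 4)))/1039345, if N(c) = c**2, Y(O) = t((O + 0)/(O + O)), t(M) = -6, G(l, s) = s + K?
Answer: -1355297331379/1297036041920 ≈ -1.0449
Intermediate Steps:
K = 10 (K = 5 + 5 = 10)
G(l, s) = 10 + s (G(l, s) = s + 10 = 10 + s)
Y(O) = -6
3912105/(-3743808) + N(Y(G(6, 4)))/1039345 = 3912105/(-3743808) + (-6)**2/1039345 = 3912105*(-1/3743808) + 36*(1/1039345) = -1304035/1247936 + 36/1039345 = -1355297331379/1297036041920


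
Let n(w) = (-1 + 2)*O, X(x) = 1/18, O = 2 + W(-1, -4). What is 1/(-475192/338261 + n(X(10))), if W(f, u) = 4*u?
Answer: -338261/5210846 ≈ -0.064915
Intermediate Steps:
O = -14 (O = 2 + 4*(-4) = 2 - 16 = -14)
X(x) = 1/18
n(w) = -14 (n(w) = (-1 + 2)*(-14) = 1*(-14) = -14)
1/(-475192/338261 + n(X(10))) = 1/(-475192/338261 - 14) = 1/(-5210846/338261) = -338261/5210846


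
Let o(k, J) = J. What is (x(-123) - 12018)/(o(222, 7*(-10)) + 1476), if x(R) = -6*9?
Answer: -6036/703 ≈ -8.5861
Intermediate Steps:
x(R) = -54
(x(-123) - 12018)/(o(222, 7*(-10)) + 1476) = (-54 - 12018)/(7*(-10) + 1476) = -12072/(-70 + 1476) = -12072/1406 = -12072*1/1406 = -6036/703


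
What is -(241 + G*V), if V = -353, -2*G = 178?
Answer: -31658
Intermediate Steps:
G = -89 (G = -1/2*178 = -89)
-(241 + G*V) = -(241 - 89*(-353)) = -(241 + 31417) = -1*31658 = -31658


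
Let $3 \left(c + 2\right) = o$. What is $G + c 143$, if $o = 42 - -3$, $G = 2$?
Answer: $1861$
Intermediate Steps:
$o = 45$ ($o = 42 + 3 = 45$)
$c = 13$ ($c = -2 + \frac{1}{3} \cdot 45 = -2 + 15 = 13$)
$G + c 143 = 2 + 13 \cdot 143 = 2 + 1859 = 1861$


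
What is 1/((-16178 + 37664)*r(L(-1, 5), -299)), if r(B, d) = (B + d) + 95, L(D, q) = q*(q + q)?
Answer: -1/3308844 ≈ -3.0222e-7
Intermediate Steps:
L(D, q) = 2*q**2 (L(D, q) = q*(2*q) = 2*q**2)
r(B, d) = 95 + B + d
1/((-16178 + 37664)*r(L(-1, 5), -299)) = 1/((-16178 + 37664)*(95 + 2*5**2 - 299)) = 1/(21486*(95 + 2*25 - 299)) = 1/(21486*(95 + 50 - 299)) = (1/21486)/(-154) = (1/21486)*(-1/154) = -1/3308844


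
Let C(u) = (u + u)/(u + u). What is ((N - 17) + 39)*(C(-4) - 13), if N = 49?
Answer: -852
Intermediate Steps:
C(u) = 1 (C(u) = (2*u)/((2*u)) = (2*u)*(1/(2*u)) = 1)
((N - 17) + 39)*(C(-4) - 13) = ((49 - 17) + 39)*(1 - 13) = (32 + 39)*(-12) = 71*(-12) = -852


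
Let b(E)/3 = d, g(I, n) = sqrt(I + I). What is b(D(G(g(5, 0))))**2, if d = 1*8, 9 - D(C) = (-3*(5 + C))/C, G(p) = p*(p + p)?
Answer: 576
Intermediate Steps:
g(I, n) = sqrt(2)*sqrt(I) (g(I, n) = sqrt(2*I) = sqrt(2)*sqrt(I))
G(p) = 2*p**2 (G(p) = p*(2*p) = 2*p**2)
D(C) = 9 - (-15 - 3*C)/C (D(C) = 9 - (-3*(5 + C))/C = 9 - (-15 - 3*C)/C)
d = 8
b(E) = 24 (b(E) = 3*8 = 24)
b(D(G(g(5, 0))))**2 = 24**2 = 576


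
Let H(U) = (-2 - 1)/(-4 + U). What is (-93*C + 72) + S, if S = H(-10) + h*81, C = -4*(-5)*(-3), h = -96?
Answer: -29733/14 ≈ -2123.8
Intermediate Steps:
H(U) = -3/(-4 + U)
C = -60 (C = 20*(-3) = -60)
S = -108861/14 (S = -3/(-4 - 10) - 96*81 = -3/(-14) - 7776 = -3*(-1/14) - 7776 = 3/14 - 7776 = -108861/14 ≈ -7775.8)
(-93*C + 72) + S = (-93*(-60) + 72) - 108861/14 = (5580 + 72) - 108861/14 = 5652 - 108861/14 = -29733/14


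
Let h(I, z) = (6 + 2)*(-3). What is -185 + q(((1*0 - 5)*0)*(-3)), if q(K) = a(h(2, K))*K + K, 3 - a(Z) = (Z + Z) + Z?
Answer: -185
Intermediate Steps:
h(I, z) = -24 (h(I, z) = 8*(-3) = -24)
a(Z) = 3 - 3*Z (a(Z) = 3 - ((Z + Z) + Z) = 3 - (2*Z + Z) = 3 - 3*Z)
q(K) = 76*K (q(K) = (3 - 3*(-24))*K + K = (3 + 72)*K + K = 75*K + K = 76*K)
-185 + q(((1*0 - 5)*0)*(-3)) = -185 + 76*(((1*0 - 5)*0)*(-3)) = -185 + 76*(((0 - 5)*0)*(-3)) = -185 + 76*(-5*0*(-3)) = -185 + 76*(0*(-3)) = -185 + 76*0 = -185 + 0 = -185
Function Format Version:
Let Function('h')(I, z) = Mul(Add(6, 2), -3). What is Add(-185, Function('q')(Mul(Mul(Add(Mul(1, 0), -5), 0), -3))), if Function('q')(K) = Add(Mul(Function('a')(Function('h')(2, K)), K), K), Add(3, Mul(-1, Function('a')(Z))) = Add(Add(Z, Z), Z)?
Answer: -185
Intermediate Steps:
Function('h')(I, z) = -24 (Function('h')(I, z) = Mul(8, -3) = -24)
Function('a')(Z) = Add(3, Mul(-3, Z)) (Function('a')(Z) = Add(3, Mul(-1, Add(Add(Z, Z), Z))) = Add(3, Mul(-1, Add(Mul(2, Z), Z))) = Add(3, Mul(-1, Mul(3, Z))) = Add(3, Mul(-3, Z)))
Function('q')(K) = Mul(76, K) (Function('q')(K) = Add(Mul(Add(3, Mul(-3, -24)), K), K) = Add(Mul(Add(3, 72), K), K) = Add(Mul(75, K), K) = Mul(76, K))
Add(-185, Function('q')(Mul(Mul(Add(Mul(1, 0), -5), 0), -3))) = Add(-185, Mul(76, Mul(Mul(Add(Mul(1, 0), -5), 0), -3))) = Add(-185, Mul(76, Mul(Mul(Add(0, -5), 0), -3))) = Add(-185, Mul(76, Mul(Mul(-5, 0), -3))) = Add(-185, Mul(76, Mul(0, -3))) = Add(-185, Mul(76, 0)) = Add(-185, 0) = -185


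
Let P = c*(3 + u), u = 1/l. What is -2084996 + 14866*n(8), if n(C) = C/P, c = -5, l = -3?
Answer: -10469578/5 ≈ -2.0939e+6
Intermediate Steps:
u = -⅓ (u = 1/(-3) = -⅓ ≈ -0.33333)
P = -40/3 (P = -5*(3 - ⅓) = -5*8/3 = -40/3 ≈ -13.333)
n(C) = -3*C/40 (n(C) = C/(-40/3) = C*(-3/40) = -3*C/40)
-2084996 + 14866*n(8) = -2084996 + 14866*(-3/40*8) = -2084996 + 14866*(-⅗) = -2084996 - 44598/5 = -10469578/5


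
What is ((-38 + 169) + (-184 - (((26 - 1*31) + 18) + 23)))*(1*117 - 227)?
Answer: 9790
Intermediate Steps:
((-38 + 169) + (-184 - (((26 - 1*31) + 18) + 23)))*(1*117 - 227) = (131 + (-184 - (((26 - 31) + 18) + 23)))*(117 - 227) = (131 + (-184 - ((-5 + 18) + 23)))*(-110) = (131 + (-184 - (13 + 23)))*(-110) = (131 + (-184 - 1*36))*(-110) = (131 + (-184 - 36))*(-110) = (131 - 220)*(-110) = -89*(-110) = 9790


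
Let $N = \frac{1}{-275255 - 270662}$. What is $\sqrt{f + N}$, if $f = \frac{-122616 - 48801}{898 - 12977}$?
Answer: $\frac{\sqrt{617075142954775553330}}{6594131443} \approx 3.7671$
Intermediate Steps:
$N = - \frac{1}{545917}$ ($N = \frac{1}{-545917} = - \frac{1}{545917} \approx -1.8318 \cdot 10^{-6}$)
$f = \frac{171417}{12079}$ ($f = - \frac{171417}{-12079} = \left(-171417\right) \left(- \frac{1}{12079}\right) = \frac{171417}{12079} \approx 14.191$)
$\sqrt{f + N} = \sqrt{\frac{171417}{12079} - \frac{1}{545917}} = \sqrt{\frac{93579442310}{6594131443}} = \frac{\sqrt{617075142954775553330}}{6594131443}$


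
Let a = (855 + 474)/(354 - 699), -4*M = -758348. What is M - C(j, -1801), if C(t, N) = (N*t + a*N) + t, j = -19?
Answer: 17071662/115 ≈ 1.4845e+5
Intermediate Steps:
M = 189587 (M = -1/4*(-758348) = 189587)
a = -443/115 (a = 1329/(-345) = 1329*(-1/345) = -443/115 ≈ -3.8522)
C(t, N) = t - 443*N/115 + N*t (C(t, N) = (N*t - 443*N/115) + t = (-443*N/115 + N*t) + t = t - 443*N/115 + N*t)
M - C(j, -1801) = 189587 - (-19 - 443/115*(-1801) - 1801*(-19)) = 189587 - (-19 + 797843/115 + 34219) = 189587 - 1*4730843/115 = 189587 - 4730843/115 = 17071662/115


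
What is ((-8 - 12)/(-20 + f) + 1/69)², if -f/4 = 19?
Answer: 1681/33856 ≈ 0.049651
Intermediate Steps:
f = -76 (f = -4*19 = -76)
((-8 - 12)/(-20 + f) + 1/69)² = ((-8 - 12)/(-20 - 76) + 1/69)² = (-20/(-96) + 1/69)² = (-20*(-1/96) + 1/69)² = (5/24 + 1/69)² = (41/184)² = 1681/33856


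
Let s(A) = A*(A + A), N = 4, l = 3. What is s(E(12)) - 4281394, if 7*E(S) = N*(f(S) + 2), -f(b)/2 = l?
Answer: -209787794/49 ≈ -4.2814e+6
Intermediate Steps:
f(b) = -6 (f(b) = -2*3 = -6)
E(S) = -16/7 (E(S) = (4*(-6 + 2))/7 = (4*(-4))/7 = (1/7)*(-16) = -16/7)
s(A) = 2*A**2 (s(A) = A*(2*A) = 2*A**2)
s(E(12)) - 4281394 = 2*(-16/7)**2 - 4281394 = 2*(256/49) - 4281394 = 512/49 - 4281394 = -209787794/49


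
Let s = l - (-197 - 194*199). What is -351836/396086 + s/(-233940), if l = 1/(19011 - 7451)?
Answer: -80653987004069/76510982013600 ≈ -1.0541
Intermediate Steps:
l = 1/11560 ≈ 8.6505e-5
s = 448562681/11560 (s = 1/11560 - (-197 - 194*199) = 1/11560 - (-197 - 38606) = 1/11560 - 1*(-38803) = 1/11560 + 38803 = 448562681/11560 ≈ 38803.)
-351836/396086 + s/(-233940) = -351836/396086 + (448562681/11560)/(-233940) = -351836*1/396086 + (448562681/11560)*(-1/233940) = -175918/198043 - 64080383/386335200 = -80653987004069/76510982013600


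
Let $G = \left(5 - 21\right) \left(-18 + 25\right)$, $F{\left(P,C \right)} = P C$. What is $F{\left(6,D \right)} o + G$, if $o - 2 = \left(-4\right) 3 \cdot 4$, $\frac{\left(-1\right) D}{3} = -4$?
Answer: $-3424$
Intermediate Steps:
$D = 12$ ($D = \left(-3\right) \left(-4\right) = 12$)
$F{\left(P,C \right)} = C P$
$o = -46$ ($o = 2 + \left(-4\right) 3 \cdot 4 = 2 - 48 = -46$)
$G = -112$ ($G = \left(-16\right) 7 = -112$)
$F{\left(6,D \right)} o + G = 12 \cdot 6 \left(-46\right) - 112 = 72 \left(-46\right) - 112 = -3312 - 112 = -3424$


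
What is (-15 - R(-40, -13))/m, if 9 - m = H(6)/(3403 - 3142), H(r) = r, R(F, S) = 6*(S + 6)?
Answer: 2349/781 ≈ 3.0077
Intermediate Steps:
R(F, S) = 36 + 6*S (R(F, S) = 6*(6 + S) = 36 + 6*S)
m = 781/87 (m = 9 - 6/(3403 - 3142) = 9 - 6/261 = 9 - 1*2/87 = 9 - 2/87 = 781/87 ≈ 8.9770)
(-15 - R(-40, -13))/m = (-15 - (36 + 6*(-13)))/(781/87) = (-15 - (36 - 78))*(87/781) = (-15 - 1*(-42))*(87/781) = (-15 + 42)*(87/781) = 27*(87/781) = 2349/781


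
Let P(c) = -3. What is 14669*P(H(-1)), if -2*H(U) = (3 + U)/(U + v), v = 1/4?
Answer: -44007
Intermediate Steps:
v = ¼ ≈ 0.25000
H(U) = -(3 + U)/(2*(¼ + U)) (H(U) = -(3 + U)/(2*(U + ¼)) = -(3 + U)/(2*(¼ + U)))
14669*P(H(-1)) = 14669*(-3) = -44007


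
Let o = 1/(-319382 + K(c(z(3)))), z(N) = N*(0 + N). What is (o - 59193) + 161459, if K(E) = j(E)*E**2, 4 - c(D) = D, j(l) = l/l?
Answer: 32659362961/319357 ≈ 1.0227e+5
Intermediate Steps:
z(N) = N**2 (z(N) = N*N = N**2)
j(l) = 1
c(D) = 4 - D
K(E) = E**2 (K(E) = 1*E**2 = E**2)
o = -1/319357 (o = 1/(-319382 + (4 - 1*3**2)**2) = 1/(-319382 + (4 - 1*9)**2) = 1/(-319382 + (4 - 9)**2) = 1/(-319382 + (-5)**2) = 1/(-319382 + 25) = 1/(-319357) = -1/319357 ≈ -3.1313e-6)
(o - 59193) + 161459 = (-1/319357 - 59193) + 161459 = -18903698902/319357 + 161459 = 32659362961/319357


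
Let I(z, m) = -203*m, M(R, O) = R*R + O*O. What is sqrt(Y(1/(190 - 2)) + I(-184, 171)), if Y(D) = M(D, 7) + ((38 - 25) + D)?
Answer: I*sqrt(1224704755)/188 ≈ 186.15*I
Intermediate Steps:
M(R, O) = O**2 + R**2 (M(R, O) = R**2 + O**2 = O**2 + R**2)
Y(D) = 62 + D + D**2 (Y(D) = (7**2 + D**2) + ((38 - 25) + D) = (49 + D**2) + (13 + D) = 62 + D + D**2)
sqrt(Y(1/(190 - 2)) + I(-184, 171)) = sqrt((62 + 1/(190 - 2) + (1/(190 - 2))**2) - 203*171) = sqrt((62 + 1/188 + (1/188)**2) - 34713) = sqrt((62 + 1/188 + 1/35344) - 34713) = sqrt(2191517/35344 - 34713) = sqrt(-1224704755/35344) = I*sqrt(1224704755)/188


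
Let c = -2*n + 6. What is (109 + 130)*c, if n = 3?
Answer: 0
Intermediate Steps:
c = 0 (c = -2*3 + 6 = -6 + 6 = 0)
(109 + 130)*c = (109 + 130)*0 = 239*0 = 0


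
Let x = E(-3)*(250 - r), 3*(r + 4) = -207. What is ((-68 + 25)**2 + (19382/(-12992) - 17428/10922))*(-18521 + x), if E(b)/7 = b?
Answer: -207123077717587/4434332 ≈ -4.6709e+7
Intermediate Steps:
r = -73 (r = -4 + (1/3)*(-207) = -4 - 69 = -73)
E(b) = 7*b
x = -6783 (x = (7*(-3))*(250 - 1*(-73)) = -21*(250 + 73) = -21*323 = -6783)
((-68 + 25)**2 + (19382/(-12992) - 17428/10922))*(-18521 + x) = ((-68 + 25)**2 + (19382/(-12992) - 17428/10922))*(-18521 - 6783) = ((-43)**2 + (19382*(-1/12992) - 17428*1/10922))*(-25304) = (1849 + (-9691/6496 - 8714/5461))*(-25304) = (1849 - 109528695/35474656)*(-25304) = (65483110249/35474656)*(-25304) = -207123077717587/4434332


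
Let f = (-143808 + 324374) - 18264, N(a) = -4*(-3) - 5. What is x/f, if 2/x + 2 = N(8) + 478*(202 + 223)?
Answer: 1/16486231405 ≈ 6.0657e-11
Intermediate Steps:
N(a) = 7 (N(a) = 12 - 5 = 7)
x = 2/203155 (x = 2/(-2 + (7 + 478*(202 + 223))) = 2/(-2 + (7 + 478*425)) = 2/(-2 + (7 + 203150)) = 2/(-2 + 203157) = 2/203155 ≈ 9.8447e-6)
f = 162302 (f = 180566 - 18264 = 162302)
x/f = (2/203155)/162302 = (2/203155)*(1/162302) = 1/16486231405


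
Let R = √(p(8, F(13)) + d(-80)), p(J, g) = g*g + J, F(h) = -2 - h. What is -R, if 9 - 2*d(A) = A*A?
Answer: -5*I*√474/2 ≈ -54.429*I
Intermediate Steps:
p(J, g) = J + g² (p(J, g) = g² + J = J + g²)
d(A) = 9/2 - A²/2 (d(A) = 9/2 - A*A/2 = 9/2 - A²/2)
R = 5*I*√474/2 (R = √((8 + (-2 - 1*13)²) + (9/2 - ½*(-80)²)) = √((8 + (-2 - 13)²) + (9/2 - ½*6400)) = √((8 + (-15)²) + (9/2 - 3200)) = √((8 + 225) - 6391/2) = √(233 - 6391/2) = √(-5925/2) = 5*I*√474/2 ≈ 54.429*I)
-R = -5*I*√474/2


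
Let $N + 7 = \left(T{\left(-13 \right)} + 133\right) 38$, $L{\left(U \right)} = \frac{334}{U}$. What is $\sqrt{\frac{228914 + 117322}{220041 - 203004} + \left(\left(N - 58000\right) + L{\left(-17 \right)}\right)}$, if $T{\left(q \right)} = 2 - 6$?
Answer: $\frac{i \sqrt{54995728499419}}{32181} \approx 230.44 i$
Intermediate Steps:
$T{\left(q \right)} = -4$ ($T{\left(q \right)} = 2 - 6 = -4$)
$N = 4895$ ($N = -7 + \left(-4 + 133\right) 38 = -7 + 129 \cdot 38 = -7 + 4902 = 4895$)
$\sqrt{\frac{228914 + 117322}{220041 - 203004} + \left(\left(N - 58000\right) + L{\left(-17 \right)}\right)} = \sqrt{\frac{228914 + 117322}{220041 - 203004} + \left(\left(4895 - 58000\right) + \frac{334}{-17}\right)} = \sqrt{\frac{346236}{17037} + \left(-53105 + 334 \left(- \frac{1}{17}\right)\right)} = \sqrt{346236 \cdot \frac{1}{17037} - \frac{903119}{17}} = \sqrt{\frac{115412}{5679} - \frac{903119}{17}} = \sqrt{- \frac{5126850797}{96543}} = \frac{i \sqrt{54995728499419}}{32181}$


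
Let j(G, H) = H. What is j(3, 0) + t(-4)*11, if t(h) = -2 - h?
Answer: 22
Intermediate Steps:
j(3, 0) + t(-4)*11 = 0 + (-2 - 1*(-4))*11 = 0 + (-2 + 4)*11 = 0 + 2*11 = 0 + 22 = 22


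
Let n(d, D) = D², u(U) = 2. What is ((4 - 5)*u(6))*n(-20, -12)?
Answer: -288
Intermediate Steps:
((4 - 5)*u(6))*n(-20, -12) = ((4 - 5)*2)*(-12)² = -1*2*144 = -2*144 = -288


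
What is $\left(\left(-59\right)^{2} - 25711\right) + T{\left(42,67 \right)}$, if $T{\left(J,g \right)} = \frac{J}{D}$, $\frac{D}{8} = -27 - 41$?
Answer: $- \frac{6046581}{272} \approx -22230.0$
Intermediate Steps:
$D = -544$ ($D = 8 \left(-27 - 41\right) = 8 \left(-68\right) = -544$)
$T{\left(J,g \right)} = - \frac{J}{544}$ ($T{\left(J,g \right)} = \frac{J}{-544} = J \left(- \frac{1}{544}\right) = - \frac{J}{544}$)
$\left(\left(-59\right)^{2} - 25711\right) + T{\left(42,67 \right)} = \left(\left(-59\right)^{2} - 25711\right) - \frac{21}{272} = \left(3481 - 25711\right) - \frac{21}{272} = -22230 - \frac{21}{272} = - \frac{6046581}{272}$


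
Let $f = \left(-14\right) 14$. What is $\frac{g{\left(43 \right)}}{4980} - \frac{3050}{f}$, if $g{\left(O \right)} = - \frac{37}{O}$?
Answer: $\frac{163279937}{10492860} \approx 15.561$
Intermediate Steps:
$f = -196$
$\frac{g{\left(43 \right)}}{4980} - \frac{3050}{f} = \frac{\left(-37\right) \frac{1}{43}}{4980} - \frac{3050}{-196} = \left(-37\right) \frac{1}{43} \cdot \frac{1}{4980} - - \frac{1525}{98} = \left(- \frac{37}{43}\right) \frac{1}{4980} + \frac{1525}{98} = - \frac{37}{214140} + \frac{1525}{98} = \frac{163279937}{10492860}$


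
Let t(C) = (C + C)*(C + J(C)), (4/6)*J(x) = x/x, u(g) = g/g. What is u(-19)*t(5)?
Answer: 65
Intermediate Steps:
u(g) = 1
J(x) = 3/2 (J(x) = 3*(x/x)/2 = (3/2)*1 = 3/2)
t(C) = 2*C*(3/2 + C) (t(C) = (C + C)*(C + 3/2) = (2*C)*(3/2 + C) = 2*C*(3/2 + C))
u(-19)*t(5) = 1*(5*(3 + 2*5)) = 1*(5*(3 + 10)) = 1*(5*13) = 1*65 = 65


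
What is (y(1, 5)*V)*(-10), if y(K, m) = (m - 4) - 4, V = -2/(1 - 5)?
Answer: 15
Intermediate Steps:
V = 1/2 (V = -2/(-4) = -2*(-1/4) = 1/2 ≈ 0.50000)
y(K, m) = -8 + m (y(K, m) = (-4 + m) - 4 = -8 + m)
(y(1, 5)*V)*(-10) = ((-8 + 5)*(1/2))*(-10) = -3*1/2*(-10) = -3/2*(-10) = 15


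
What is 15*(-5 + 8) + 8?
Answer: 53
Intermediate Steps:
15*(-5 + 8) + 8 = 15*3 + 8 = 45 + 8 = 53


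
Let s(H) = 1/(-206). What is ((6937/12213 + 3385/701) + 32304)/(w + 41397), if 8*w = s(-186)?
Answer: 455854695622112/584072078620815 ≈ 0.78048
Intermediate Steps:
s(H) = -1/206
w = -1/1648 (w = (⅛)*(-1/206) = -1/1648 ≈ -0.00060680)
((6937/12213 + 3385/701) + 32304)/(w + 41397) = ((6937/12213 + 3385/701) + 32304)/(-1/1648 + 41397) = ((6937*(1/12213) + 3385*(1/701)) + 32304)/(68222255/1648) = ((6937/12213 + 3385/701) + 32304)*(1648/68222255) = (46203842/8561313 + 32304)*(1648/68222255) = (276610858994/8561313)*(1648/68222255) = 455854695622112/584072078620815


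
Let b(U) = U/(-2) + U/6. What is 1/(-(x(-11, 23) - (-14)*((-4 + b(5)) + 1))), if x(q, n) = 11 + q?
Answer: 3/196 ≈ 0.015306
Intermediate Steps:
b(U) = -U/3 (b(U) = U*(-1/2) + U*(1/6) = -U/2 + U/6 = -U/3)
1/(-(x(-11, 23) - (-14)*((-4 + b(5)) + 1))) = 1/(-((11 - 11) - (-14)*((-4 - 1/3*5) + 1))) = 1/(-(0 - (-14)*((-4 - 5/3) + 1))) = 1/(-(0 - (-14)*(-17/3 + 1))) = 1/(-(0 - (-14)*(-14)/3)) = 1/(-(0 - 1*196/3)) = 1/(-(0 - 196/3)) = 1/(-1*(-196/3)) = 1/(196/3) = 3/196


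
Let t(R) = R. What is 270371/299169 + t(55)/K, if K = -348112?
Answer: 94102935257/104144318928 ≈ 0.90358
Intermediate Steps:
270371/299169 + t(55)/K = 270371/299169 + 55/(-348112) = 270371*(1/299169) + 55*(-1/348112) = 270371/299169 - 55/348112 = 94102935257/104144318928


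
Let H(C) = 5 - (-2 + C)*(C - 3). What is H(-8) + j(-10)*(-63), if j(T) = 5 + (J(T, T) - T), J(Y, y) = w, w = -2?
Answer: -924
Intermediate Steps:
J(Y, y) = -2
j(T) = 3 - T (j(T) = 5 + (-2 - T) = 3 - T)
H(C) = 5 - (-3 + C)*(-2 + C) (H(C) = 5 - (-2 + C)*(-3 + C) = 5 - (-3 + C)*(-2 + C))
H(-8) + j(-10)*(-63) = (-1 - 1*(-8)² + 5*(-8)) + (3 - 1*(-10))*(-63) = (-1 - 1*64 - 40) + (3 + 10)*(-63) = (-1 - 64 - 40) + 13*(-63) = -105 - 819 = -924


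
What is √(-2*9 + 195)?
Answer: √177 ≈ 13.304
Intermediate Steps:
√(-2*9 + 195) = √(-18 + 195) = √177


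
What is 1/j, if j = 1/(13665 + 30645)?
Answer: 44310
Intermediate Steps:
j = 1/44310 ≈ 2.2568e-5
1/j = 1/(1/44310) = 44310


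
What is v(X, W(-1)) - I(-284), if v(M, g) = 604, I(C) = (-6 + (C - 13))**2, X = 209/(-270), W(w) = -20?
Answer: -91205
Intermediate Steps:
X = -209/270 (X = 209*(-1/270) = -209/270 ≈ -0.77407)
I(C) = (-19 + C)**2 (I(C) = (-6 + (-13 + C))**2 = (-19 + C)**2)
v(X, W(-1)) - I(-284) = 604 - (-19 - 284)**2 = 604 - 1*(-303)**2 = 604 - 1*91809 = 604 - 91809 = -91205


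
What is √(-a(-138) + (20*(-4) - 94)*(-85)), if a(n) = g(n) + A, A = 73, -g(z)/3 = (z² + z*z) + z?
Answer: √128567 ≈ 358.56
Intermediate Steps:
g(z) = -6*z² - 3*z (g(z) = -3*((z² + z*z) + z) = -3*((z² + z²) + z) = -3*(2*z² + z) = -3*(z + 2*z²) = -6*z² - 3*z)
a(n) = 73 - 3*n*(1 + 2*n) (a(n) = -3*n*(1 + 2*n) + 73 = 73 - 3*n*(1 + 2*n))
√(-a(-138) + (20*(-4) - 94)*(-85)) = √(-(73 - 3*(-138)*(1 + 2*(-138))) + (20*(-4) - 94)*(-85)) = √(-(73 - 3*(-138)*(1 - 276)) + (-80 - 94)*(-85)) = √(-(73 - 3*(-138)*(-275)) - 174*(-85)) = √(-(73 - 113850) + 14790) = √(-1*(-113777) + 14790) = √(113777 + 14790) = √128567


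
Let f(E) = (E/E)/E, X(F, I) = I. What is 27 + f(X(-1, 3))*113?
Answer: 194/3 ≈ 64.667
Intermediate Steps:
f(E) = 1/E
27 + f(X(-1, 3))*113 = 27 + 113/3 = 194/3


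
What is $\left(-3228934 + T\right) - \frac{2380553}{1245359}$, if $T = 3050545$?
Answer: $- \frac{222160727204}{1245359} \approx -1.7839 \cdot 10^{5}$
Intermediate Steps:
$\left(-3228934 + T\right) - \frac{2380553}{1245359} = \left(-3228934 + 3050545\right) - \frac{2380553}{1245359} = -178389 - \frac{2380553}{1245359} = - \frac{222160727204}{1245359}$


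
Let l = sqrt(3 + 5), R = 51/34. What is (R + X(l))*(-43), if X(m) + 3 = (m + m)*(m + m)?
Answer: -2623/2 ≈ -1311.5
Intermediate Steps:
R = 3/2 (R = 51*(1/34) = 3/2 ≈ 1.5000)
l = 2*sqrt(2) (l = sqrt(8) = 2*sqrt(2) ≈ 2.8284)
X(m) = -3 + 4*m**2 (X(m) = -3 + (m + m)*(m + m) = -3 + (2*m)*(2*m) = -3 + 4*m**2)
(R + X(l))*(-43) = (3/2 + (-3 + 4*(2*sqrt(2))**2))*(-43) = (3/2 + (-3 + 4*8))*(-43) = (3/2 + (-3 + 32))*(-43) = (3/2 + 29)*(-43) = (61/2)*(-43) = -2623/2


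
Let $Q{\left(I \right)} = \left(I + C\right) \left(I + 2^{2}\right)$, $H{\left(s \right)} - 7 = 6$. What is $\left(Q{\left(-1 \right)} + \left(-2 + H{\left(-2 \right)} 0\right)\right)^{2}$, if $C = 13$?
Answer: $1156$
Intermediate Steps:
$H{\left(s \right)} = 13$ ($H{\left(s \right)} = 7 + 6 = 13$)
$Q{\left(I \right)} = \left(4 + I\right) \left(13 + I\right)$ ($Q{\left(I \right)} = \left(I + 13\right) \left(I + 2^{2}\right) = \left(13 + I\right) \left(I + 4\right) = \left(13 + I\right) \left(4 + I\right) = \left(4 + I\right) \left(13 + I\right)$)
$\left(Q{\left(-1 \right)} + \left(-2 + H{\left(-2 \right)} 0\right)\right)^{2} = \left(\left(52 + \left(-1\right)^{2} + 17 \left(-1\right)\right) + \left(-2 + 13 \cdot 0\right)\right)^{2} = \left(\left(52 + 1 - 17\right) + \left(-2 + 0\right)\right)^{2} = \left(36 - 2\right)^{2} = 34^{2} = 1156$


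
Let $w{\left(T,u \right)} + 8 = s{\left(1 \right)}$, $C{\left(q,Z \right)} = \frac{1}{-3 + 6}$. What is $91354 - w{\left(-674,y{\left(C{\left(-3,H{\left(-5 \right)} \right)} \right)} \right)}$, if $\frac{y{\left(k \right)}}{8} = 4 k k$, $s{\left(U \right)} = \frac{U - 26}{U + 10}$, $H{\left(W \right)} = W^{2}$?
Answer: $\frac{1005007}{11} \approx 91364.0$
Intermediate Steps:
$C{\left(q,Z \right)} = \frac{1}{3}$
$s{\left(U \right)} = \frac{-26 + U}{10 + U}$
$y{\left(k \right)} = 32 k^{2}$ ($y{\left(k \right)} = 8 \cdot 4 k k = 8 \cdot 4 k^{2} = 32 k^{2}$)
$w{\left(T,u \right)} = - \frac{113}{11}$ ($w{\left(T,u \right)} = -8 + \frac{-26 + 1}{10 + 1} = -8 + \frac{1}{11} \left(-25\right) = -8 - \frac{25}{11} = - \frac{113}{11}$)
$91354 - w{\left(-674,y{\left(C{\left(-3,H{\left(-5 \right)} \right)} \right)} \right)} = 91354 - - \frac{113}{11} = 91354 + \frac{113}{11} = \frac{1005007}{11}$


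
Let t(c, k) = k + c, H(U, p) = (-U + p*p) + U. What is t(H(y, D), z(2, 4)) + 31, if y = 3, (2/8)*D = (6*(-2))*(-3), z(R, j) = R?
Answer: 20769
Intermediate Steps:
D = 144 (D = 4*((6*(-2))*(-3)) = 4*(-12*(-3)) = 4*36 = 144)
H(U, p) = p**2 (H(U, p) = (-U + p**2) + U = (p**2 - U) + U = p**2)
t(c, k) = c + k
t(H(y, D), z(2, 4)) + 31 = (144**2 + 2) + 31 = (20736 + 2) + 31 = 20738 + 31 = 20769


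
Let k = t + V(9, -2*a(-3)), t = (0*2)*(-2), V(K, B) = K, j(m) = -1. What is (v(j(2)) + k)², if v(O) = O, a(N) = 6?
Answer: 64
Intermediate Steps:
t = 0 (t = 0*(-2) = 0)
k = 9 (k = 0 + 9 = 9)
(v(j(2)) + k)² = (-1 + 9)² = 8² = 64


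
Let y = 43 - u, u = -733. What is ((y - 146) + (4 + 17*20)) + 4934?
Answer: 5908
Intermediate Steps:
y = 776 (y = 43 - 1*(-733) = 43 + 733 = 776)
((y - 146) + (4 + 17*20)) + 4934 = ((776 - 146) + (4 + 17*20)) + 4934 = (630 + (4 + 340)) + 4934 = (630 + 344) + 4934 = 974 + 4934 = 5908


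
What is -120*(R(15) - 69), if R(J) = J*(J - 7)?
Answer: -6120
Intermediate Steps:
R(J) = J*(-7 + J)
-120*(R(15) - 69) = -120*(15*(-7 + 15) - 69) = -120*(15*8 - 69) = -120*(120 - 69) = -120*51 = -6120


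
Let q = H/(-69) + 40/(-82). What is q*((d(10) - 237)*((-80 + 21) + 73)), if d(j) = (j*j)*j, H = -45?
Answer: 1655710/943 ≈ 1755.8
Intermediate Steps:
d(j) = j³ (d(j) = j²*j = j³)
q = 155/943 (q = -45/(-69) + 40/(-82) = -45*(-1/69) + 40*(-1/82) = 15/23 - 20/41 = 155/943 ≈ 0.16437)
q*((d(10) - 237)*((-80 + 21) + 73)) = 155*((10³ - 237)*((-80 + 21) + 73))/943 = 155*((1000 - 237)*(-59 + 73))/943 = 155*(763*14)/943 = (155/943)*10682 = 1655710/943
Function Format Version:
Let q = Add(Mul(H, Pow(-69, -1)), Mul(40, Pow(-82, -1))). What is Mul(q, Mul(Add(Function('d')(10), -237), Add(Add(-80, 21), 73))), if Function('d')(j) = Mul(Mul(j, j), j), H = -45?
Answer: Rational(1655710, 943) ≈ 1755.8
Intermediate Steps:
Function('d')(j) = Pow(j, 3) (Function('d')(j) = Mul(Pow(j, 2), j) = Pow(j, 3))
q = Rational(155, 943) (q = Add(Mul(-45, Pow(-69, -1)), Mul(40, Pow(-82, -1))) = Add(Mul(-45, Rational(-1, 69)), Mul(40, Rational(-1, 82))) = Add(Rational(15, 23), Rational(-20, 41)) = Rational(155, 943) ≈ 0.16437)
Mul(q, Mul(Add(Function('d')(10), -237), Add(Add(-80, 21), 73))) = Mul(Rational(155, 943), Mul(Add(Pow(10, 3), -237), Add(Add(-80, 21), 73))) = Mul(Rational(155, 943), Mul(Add(1000, -237), Add(-59, 73))) = Mul(Rational(155, 943), Mul(763, 14)) = Mul(Rational(155, 943), 10682) = Rational(1655710, 943)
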